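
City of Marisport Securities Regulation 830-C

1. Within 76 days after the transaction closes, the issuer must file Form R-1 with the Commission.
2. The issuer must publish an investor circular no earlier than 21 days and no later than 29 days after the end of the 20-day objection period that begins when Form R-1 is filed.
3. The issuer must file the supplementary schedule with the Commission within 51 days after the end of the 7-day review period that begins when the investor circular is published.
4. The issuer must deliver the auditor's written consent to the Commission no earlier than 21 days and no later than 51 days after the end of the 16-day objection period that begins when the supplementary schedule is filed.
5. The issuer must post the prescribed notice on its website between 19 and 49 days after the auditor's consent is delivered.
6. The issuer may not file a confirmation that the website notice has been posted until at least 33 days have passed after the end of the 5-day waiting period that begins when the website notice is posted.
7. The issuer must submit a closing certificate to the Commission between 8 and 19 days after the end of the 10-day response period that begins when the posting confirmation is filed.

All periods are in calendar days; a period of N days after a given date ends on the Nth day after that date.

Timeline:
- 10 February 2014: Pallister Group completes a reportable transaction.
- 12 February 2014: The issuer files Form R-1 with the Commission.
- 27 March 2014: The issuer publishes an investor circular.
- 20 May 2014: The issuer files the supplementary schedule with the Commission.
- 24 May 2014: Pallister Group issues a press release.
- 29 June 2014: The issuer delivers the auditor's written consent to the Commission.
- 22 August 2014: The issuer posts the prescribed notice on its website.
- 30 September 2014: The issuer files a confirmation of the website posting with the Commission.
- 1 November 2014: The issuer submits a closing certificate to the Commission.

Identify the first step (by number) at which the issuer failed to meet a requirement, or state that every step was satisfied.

(1) due by 10 February 2014 + 76 days = 27 April 2014; 12 February 2014 is within that limit.
(2) the permitted window runs from 4 March 2014 + 21 = 25 March 2014 to 4 March 2014 + 29 = 2 April 2014; 27 March 2014 falls inside that range.
(3) due by 3 April 2014 + 51 days = 24 May 2014; 20 May 2014 is within that limit.
(4) the permitted window runs from 5 June 2014 + 21 = 26 June 2014 to 5 June 2014 + 51 = 26 July 2014; done 29 June 2014, which is between those dates.
(5) the permitted window runs from 29 June 2014 + 19 = 18 July 2014 to 29 June 2014 + 49 = 17 August 2014; 22 August 2014 is 5 days past the end of the window.

Step 5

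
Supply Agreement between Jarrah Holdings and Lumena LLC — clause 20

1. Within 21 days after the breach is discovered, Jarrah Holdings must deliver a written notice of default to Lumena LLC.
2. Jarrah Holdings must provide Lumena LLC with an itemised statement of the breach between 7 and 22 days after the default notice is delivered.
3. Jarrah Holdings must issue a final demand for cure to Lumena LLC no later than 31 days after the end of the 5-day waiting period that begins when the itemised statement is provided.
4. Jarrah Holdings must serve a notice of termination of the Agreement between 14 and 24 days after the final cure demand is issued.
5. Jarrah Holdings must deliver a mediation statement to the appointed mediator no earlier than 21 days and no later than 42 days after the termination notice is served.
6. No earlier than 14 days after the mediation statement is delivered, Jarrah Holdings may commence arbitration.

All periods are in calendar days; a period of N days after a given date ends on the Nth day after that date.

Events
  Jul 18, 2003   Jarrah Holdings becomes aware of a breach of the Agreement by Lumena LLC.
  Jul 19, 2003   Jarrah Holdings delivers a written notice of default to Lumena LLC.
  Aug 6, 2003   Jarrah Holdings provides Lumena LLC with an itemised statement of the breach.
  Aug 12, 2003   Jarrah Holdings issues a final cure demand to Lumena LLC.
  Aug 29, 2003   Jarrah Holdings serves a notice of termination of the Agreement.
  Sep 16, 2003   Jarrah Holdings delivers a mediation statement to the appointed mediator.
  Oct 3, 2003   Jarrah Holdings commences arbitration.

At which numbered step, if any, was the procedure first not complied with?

(1) due by Jul 18, 2003 + 21 days = Aug 8, 2003; Jul 19, 2003 is within that limit.
(2) the permitted window runs from Jul 19, 2003 + 7 = Jul 26, 2003 to Jul 19, 2003 + 22 = Aug 10, 2003; Aug 6, 2003 falls inside that range.
(3) due by Aug 11, 2003 + 31 days = Sep 11, 2003; Aug 12, 2003 is within that limit.
(4) the permitted window runs from Aug 12, 2003 + 14 = Aug 26, 2003 to Aug 12, 2003 + 24 = Sep 5, 2003; done Aug 29, 2003, which is between those dates.
(5) the permitted window runs from Aug 29, 2003 + 21 = Sep 19, 2003 to Aug 29, 2003 + 42 = Oct 10, 2003; Sep 16, 2003 is 3 days too early.
The procedure was therefore not followed at step 5.

Step 5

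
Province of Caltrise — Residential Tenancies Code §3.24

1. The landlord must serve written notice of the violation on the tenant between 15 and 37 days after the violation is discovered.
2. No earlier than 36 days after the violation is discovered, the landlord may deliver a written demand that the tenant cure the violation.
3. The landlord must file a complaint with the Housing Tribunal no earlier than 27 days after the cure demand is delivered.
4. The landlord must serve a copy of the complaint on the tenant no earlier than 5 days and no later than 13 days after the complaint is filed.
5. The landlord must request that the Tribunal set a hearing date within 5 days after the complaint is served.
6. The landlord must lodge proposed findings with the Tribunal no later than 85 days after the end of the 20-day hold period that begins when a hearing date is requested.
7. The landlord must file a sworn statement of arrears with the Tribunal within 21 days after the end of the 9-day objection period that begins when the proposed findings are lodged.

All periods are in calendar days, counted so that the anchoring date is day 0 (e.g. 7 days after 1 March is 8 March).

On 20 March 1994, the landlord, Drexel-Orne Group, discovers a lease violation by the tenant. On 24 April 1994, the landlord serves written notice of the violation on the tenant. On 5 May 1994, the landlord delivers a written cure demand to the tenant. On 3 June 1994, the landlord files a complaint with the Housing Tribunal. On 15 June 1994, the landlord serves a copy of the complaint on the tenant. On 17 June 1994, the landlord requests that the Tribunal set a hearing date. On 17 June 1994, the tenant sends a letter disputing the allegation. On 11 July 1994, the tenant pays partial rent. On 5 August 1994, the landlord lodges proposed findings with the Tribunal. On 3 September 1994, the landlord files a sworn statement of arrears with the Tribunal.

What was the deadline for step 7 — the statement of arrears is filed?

The proposed findings are lodged on 5 August 1994; the 9-day objection period therefore ends 14 August 1994, and step 7 runs from that date. 21 days after 14 August 1994 is 4 September 1994.

4 September 1994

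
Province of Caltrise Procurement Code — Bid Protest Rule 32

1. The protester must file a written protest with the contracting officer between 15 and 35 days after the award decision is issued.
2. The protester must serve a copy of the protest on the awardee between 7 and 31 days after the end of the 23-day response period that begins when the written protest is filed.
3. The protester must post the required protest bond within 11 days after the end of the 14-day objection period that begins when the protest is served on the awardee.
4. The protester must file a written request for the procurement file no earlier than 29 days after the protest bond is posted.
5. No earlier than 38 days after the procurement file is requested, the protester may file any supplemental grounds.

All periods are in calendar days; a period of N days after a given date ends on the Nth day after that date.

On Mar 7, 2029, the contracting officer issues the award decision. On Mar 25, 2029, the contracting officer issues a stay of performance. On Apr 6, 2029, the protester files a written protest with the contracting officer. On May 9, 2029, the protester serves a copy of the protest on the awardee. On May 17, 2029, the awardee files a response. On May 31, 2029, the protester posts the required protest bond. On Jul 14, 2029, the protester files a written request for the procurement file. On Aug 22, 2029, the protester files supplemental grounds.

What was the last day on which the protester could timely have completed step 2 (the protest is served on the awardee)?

May 30, 2029

The written protest is filed on Apr 6, 2029; the 23-day response period therefore ends Apr 29, 2029, and step 2 runs from that date. The window is 7–31 days after Apr 29, 2029; it closes on May 30, 2029.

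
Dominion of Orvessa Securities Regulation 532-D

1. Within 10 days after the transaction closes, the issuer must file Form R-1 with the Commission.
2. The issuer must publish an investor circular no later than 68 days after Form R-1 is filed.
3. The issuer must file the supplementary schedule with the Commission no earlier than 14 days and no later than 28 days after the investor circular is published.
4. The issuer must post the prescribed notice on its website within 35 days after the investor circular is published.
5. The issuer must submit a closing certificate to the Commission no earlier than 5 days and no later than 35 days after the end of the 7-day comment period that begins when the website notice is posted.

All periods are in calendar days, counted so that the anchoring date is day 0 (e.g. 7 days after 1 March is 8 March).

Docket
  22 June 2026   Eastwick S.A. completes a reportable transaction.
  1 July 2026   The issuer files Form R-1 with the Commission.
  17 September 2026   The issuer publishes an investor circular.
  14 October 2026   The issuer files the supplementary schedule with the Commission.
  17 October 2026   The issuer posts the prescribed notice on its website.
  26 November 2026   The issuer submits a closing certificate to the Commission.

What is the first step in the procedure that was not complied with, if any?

Step 1 — counting 10 days from 22 June 2026 (when the transaction closes) gives a deadline of 2 July 2026; completed 1 July 2026, before the deadline.
Step 2 — counting 68 days from 1 July 2026 (when Form R-1 is filed) gives a deadline of 7 September 2026; done 17 September 2026 — 10 days late.
Later steps need not be reached.

Step 2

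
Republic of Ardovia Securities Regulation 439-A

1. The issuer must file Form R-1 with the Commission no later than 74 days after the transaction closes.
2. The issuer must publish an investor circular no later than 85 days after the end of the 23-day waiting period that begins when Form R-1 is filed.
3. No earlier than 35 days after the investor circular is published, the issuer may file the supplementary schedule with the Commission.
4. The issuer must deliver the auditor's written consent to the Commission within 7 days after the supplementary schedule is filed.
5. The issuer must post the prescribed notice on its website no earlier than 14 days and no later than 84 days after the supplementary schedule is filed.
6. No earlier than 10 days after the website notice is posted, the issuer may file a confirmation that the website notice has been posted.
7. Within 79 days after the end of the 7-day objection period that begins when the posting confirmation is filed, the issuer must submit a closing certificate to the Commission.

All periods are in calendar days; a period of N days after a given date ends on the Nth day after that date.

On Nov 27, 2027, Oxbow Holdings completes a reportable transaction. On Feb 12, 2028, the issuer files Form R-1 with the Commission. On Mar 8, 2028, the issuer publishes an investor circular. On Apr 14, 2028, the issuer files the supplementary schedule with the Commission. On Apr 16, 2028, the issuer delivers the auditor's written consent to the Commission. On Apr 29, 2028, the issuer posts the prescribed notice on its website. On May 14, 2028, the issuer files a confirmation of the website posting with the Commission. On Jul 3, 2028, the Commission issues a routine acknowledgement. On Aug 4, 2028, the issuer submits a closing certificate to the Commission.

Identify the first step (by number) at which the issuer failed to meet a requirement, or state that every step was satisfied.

Step 1: 74 days after Nov 27, 2027 (when the transaction closes) is Feb 9, 2028; done Feb 12, 2028 — 3 days late.
The procedure was therefore not followed at step 1.

Step 1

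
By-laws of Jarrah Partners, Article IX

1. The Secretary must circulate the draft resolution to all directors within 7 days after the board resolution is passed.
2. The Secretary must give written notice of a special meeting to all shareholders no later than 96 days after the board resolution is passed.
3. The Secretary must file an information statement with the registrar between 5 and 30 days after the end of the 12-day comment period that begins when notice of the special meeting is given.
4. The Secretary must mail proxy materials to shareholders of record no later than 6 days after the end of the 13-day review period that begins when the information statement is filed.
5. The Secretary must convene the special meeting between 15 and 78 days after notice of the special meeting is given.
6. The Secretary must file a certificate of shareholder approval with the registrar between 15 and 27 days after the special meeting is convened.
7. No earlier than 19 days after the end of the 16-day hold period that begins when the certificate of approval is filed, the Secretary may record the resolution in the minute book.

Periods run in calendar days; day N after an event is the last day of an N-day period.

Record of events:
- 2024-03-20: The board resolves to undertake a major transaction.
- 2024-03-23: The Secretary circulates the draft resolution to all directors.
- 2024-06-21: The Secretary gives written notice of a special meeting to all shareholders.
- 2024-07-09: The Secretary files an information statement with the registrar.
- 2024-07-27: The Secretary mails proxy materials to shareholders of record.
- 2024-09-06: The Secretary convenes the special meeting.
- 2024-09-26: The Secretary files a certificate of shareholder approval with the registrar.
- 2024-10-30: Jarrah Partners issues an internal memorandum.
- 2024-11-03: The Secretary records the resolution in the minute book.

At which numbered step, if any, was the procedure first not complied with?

None — every step was satisfied

(1) due by 2024-03-20 + 7 days = 2024-03-27; 2024-03-23 is within that limit.
(2) due by 2024-03-20 + 96 days = 2024-06-24; 2024-06-21 is within that limit.
(3) the permitted window runs from 2024-07-03 + 5 = 2024-07-08 to 2024-07-03 + 30 = 2024-08-02; 2024-07-09 falls inside that range.
(4) due by 2024-07-22 + 6 days = 2024-07-28; done 2024-07-27 — timely.
(5) the permitted window runs from 2024-06-21 + 15 = 2024-07-06 to 2024-06-21 + 78 = 2024-09-07; 2024-09-06 falls inside that range.
(6) the permitted window runs from 2024-09-06 + 15 = 2024-09-21 to 2024-09-06 + 27 = 2024-10-03; done 2024-09-26 — within the window.
(7) permitted from 2024-10-12 + 19 days = 2024-10-31 onward; 2024-11-03 is on or after that date.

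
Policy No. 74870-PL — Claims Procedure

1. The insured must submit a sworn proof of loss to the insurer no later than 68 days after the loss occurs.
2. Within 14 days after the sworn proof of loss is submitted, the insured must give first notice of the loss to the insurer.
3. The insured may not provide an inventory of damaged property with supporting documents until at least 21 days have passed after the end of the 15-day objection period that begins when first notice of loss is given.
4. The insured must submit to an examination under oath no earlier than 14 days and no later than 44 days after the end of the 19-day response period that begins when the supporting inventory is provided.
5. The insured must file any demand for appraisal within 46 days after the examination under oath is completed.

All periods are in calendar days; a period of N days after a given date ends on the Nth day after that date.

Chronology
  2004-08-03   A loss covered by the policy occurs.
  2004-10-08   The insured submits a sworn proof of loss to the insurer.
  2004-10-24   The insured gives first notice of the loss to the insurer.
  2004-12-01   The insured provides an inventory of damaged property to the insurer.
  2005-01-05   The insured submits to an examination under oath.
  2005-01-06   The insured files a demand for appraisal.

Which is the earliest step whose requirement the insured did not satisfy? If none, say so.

Step 1 — counting 68 days from 2004-08-03 (when the loss occurs) gives a deadline of 2004-10-10; 2004-10-08 is within that limit.
Step 2 — counting 14 days from 2004-10-08 (when the sworn proof of loss is submitted) gives a deadline of 2004-10-22; not done until 2004-10-24, 2 days after the deadline.

Step 2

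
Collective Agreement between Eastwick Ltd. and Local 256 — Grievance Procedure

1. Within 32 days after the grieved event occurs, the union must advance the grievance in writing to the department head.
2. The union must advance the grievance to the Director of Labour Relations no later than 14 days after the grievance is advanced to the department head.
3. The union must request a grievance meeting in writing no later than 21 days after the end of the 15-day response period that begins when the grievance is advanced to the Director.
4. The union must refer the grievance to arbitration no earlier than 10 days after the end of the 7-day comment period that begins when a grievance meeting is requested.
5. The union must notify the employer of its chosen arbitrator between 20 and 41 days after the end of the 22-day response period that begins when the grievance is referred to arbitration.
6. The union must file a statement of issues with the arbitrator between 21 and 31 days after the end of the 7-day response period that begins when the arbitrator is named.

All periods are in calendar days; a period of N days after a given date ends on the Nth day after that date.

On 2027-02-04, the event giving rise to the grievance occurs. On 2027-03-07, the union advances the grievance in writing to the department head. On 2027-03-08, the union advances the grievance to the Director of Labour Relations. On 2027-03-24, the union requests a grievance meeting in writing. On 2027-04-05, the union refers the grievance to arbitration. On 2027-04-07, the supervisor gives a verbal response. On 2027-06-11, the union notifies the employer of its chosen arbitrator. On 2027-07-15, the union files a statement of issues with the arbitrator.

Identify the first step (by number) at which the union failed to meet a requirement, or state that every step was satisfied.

Step 1: 32 days after 2027-02-04 (when the grieved event occurs) is 2027-03-08; 2027-03-07 is within that limit.
Step 2: 14 days after 2027-03-07 (when the grievance is advanced to the department head) is 2027-03-21; 2027-03-08 is within that limit.
Step 3: 21 days after 2027-03-23 (end of the 15-day response period, which began when the grievance is advanced to the Director on 2027-03-08) is 2027-04-13; done 2027-03-24 — timely.
Step 4: the earliest permitted date is 10 days after 2027-03-31 (end of the 7-day comment period, which began when a grievance meeting is requested on 2027-03-24), i.e. 2027-04-10; acted on 2027-04-05, 5 days prematurely.
The analysis stops there.

Step 4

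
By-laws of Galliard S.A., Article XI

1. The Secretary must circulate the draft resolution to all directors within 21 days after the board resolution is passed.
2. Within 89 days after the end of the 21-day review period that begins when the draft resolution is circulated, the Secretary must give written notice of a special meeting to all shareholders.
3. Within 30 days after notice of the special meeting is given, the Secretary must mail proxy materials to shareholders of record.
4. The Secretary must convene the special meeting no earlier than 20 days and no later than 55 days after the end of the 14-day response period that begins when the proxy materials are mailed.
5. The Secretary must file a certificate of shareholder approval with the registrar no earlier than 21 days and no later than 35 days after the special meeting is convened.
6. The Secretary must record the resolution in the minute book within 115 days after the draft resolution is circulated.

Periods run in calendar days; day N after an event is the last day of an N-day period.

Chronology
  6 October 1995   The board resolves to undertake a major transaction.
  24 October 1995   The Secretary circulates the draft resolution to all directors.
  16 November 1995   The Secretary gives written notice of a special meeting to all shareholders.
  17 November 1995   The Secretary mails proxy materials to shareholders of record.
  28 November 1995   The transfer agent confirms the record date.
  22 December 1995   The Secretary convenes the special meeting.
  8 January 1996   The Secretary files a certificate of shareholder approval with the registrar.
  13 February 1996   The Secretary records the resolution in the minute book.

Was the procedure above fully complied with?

No

Step 1: 21 days after 6 October 1995 (when the board resolution is passed) is 27 October 1995; done 24 October 1995 — timely.
Step 2: 89 days after 14 November 1995 (end of the 21-day review period, which began when the draft resolution is circulated on 24 October 1995) is 11 February 1996; done 16 November 1995 — timely.
Step 3: 30 days after 16 November 1995 (when notice of the special meeting is given) is 16 December 1995; done 17 November 1995 — timely.
Step 4: the window is 20–55 days after 1 December 1995 (end of the 14-day response period, which began when the proxy materials are mailed on 17 November 1995), so 21 December 1995 through 25 January 1996; done 22 December 1995, which is between those dates.
Step 5: the window is 21–35 days after 22 December 1995 (when the special meeting is convened), so 12 January 1996 through 26 January 1996; 8 January 1996 is 4 days too early.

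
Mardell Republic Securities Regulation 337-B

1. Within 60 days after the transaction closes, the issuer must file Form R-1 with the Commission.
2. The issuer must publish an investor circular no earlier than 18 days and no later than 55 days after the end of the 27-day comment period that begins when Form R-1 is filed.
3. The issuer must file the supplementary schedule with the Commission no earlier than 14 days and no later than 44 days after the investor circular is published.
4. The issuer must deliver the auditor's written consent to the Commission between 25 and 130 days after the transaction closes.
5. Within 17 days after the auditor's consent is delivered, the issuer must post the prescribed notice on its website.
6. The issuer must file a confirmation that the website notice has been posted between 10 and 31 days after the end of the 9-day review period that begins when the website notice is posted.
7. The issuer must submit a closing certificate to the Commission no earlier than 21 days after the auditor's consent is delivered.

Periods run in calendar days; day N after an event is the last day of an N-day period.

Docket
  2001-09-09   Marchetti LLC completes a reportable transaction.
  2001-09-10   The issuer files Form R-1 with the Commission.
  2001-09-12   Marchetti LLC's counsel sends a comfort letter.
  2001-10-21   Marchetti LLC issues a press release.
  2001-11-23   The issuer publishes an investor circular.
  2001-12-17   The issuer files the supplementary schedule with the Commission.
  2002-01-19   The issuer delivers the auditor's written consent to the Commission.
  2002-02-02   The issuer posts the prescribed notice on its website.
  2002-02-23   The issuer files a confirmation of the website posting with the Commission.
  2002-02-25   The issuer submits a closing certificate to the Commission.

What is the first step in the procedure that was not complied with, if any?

Step 4

Step 1: 60 days after 2001-09-09 (when the transaction closes) is 2001-11-08; 2001-09-10 is within that limit.
Step 2: the window is 18–55 days after 2001-10-07 (end of the 27-day comment period, which began when Form R-1 is filed on 2001-09-10), so 2001-10-25 through 2001-12-01; done 2001-11-23, which is between those dates.
Step 3: the window is 14–44 days after 2001-11-23 (when the investor circular is published), so 2001-12-07 through 2002-01-06; done 2001-12-17 — within the window.
Step 4: the window is 25–130 days after 2001-09-09 (when the transaction closes), so 2001-10-04 through 2002-01-17; 2002-01-19 is 2 days past the end of the window.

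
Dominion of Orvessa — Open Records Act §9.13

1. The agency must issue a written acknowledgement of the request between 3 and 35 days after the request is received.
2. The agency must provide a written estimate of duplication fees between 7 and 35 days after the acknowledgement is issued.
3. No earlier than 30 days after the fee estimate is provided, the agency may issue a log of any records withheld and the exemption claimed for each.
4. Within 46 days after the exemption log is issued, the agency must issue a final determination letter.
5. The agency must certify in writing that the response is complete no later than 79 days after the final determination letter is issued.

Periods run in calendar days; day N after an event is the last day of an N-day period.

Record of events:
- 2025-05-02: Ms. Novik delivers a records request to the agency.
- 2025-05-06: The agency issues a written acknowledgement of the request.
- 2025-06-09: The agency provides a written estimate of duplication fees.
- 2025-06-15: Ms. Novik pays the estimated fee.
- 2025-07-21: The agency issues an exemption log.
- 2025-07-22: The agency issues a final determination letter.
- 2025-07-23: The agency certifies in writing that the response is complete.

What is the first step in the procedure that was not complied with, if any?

None — every step was satisfied

Step 1: the window is 3–35 days after 2025-05-02 (when the request is received), so 2025-05-05 through 2025-06-06; 2025-05-06 falls inside that range.
Step 2: the window is 7–35 days after 2025-05-06 (when the acknowledgement is issued), so 2025-05-13 through 2025-06-10; 2025-06-09 falls inside that range.
Step 3: the earliest permitted date is 30 days after 2025-06-09 (when the fee estimate is provided), i.e. 2025-07-09; 2025-07-21 is on or after that date.
Step 4: 46 days after 2025-07-21 (when the exemption log is issued) is 2025-09-05; done 2025-07-22 — timely.
Step 5: 79 days after 2025-07-22 (when the final determination letter is issued) is 2025-10-09; completed 2025-07-23, before the deadline.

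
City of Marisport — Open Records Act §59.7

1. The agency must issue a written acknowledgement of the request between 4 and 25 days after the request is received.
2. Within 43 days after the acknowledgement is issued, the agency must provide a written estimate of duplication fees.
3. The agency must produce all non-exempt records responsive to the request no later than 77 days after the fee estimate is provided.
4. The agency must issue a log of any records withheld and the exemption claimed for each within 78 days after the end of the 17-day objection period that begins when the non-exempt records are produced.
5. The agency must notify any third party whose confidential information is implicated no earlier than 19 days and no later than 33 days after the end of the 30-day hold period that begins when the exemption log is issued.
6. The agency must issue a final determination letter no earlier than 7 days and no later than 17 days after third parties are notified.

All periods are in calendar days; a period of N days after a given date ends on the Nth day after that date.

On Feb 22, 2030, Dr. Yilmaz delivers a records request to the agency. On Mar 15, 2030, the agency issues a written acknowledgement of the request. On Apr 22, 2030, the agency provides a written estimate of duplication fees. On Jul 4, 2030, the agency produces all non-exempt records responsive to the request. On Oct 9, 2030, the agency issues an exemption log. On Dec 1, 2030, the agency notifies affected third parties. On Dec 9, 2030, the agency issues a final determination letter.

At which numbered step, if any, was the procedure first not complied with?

Step 4

Step 1 — 4 and 25 days from Feb 22, 2030 (when the request is received) are Feb 26, 2030 and Mar 19, 2030 respectively; Mar 15, 2030 falls inside that range.
Step 2 — counting 43 days from Mar 15, 2030 (when the acknowledgement is issued) gives a deadline of Apr 27, 2030; Apr 22, 2030 is within that limit.
Step 3 — counting 77 days from Apr 22, 2030 (when the fee estimate is provided) gives a deadline of Jul 8, 2030; done Jul 4, 2030 — timely.
Step 4 — counting 78 days from Jul 21, 2030 (end of the 17-day objection period, which began when the non-exempt records are produced on Jul 4, 2030) gives a deadline of Oct 7, 2030; not done until Oct 9, 2030, 2 days after the deadline.
The analysis stops there.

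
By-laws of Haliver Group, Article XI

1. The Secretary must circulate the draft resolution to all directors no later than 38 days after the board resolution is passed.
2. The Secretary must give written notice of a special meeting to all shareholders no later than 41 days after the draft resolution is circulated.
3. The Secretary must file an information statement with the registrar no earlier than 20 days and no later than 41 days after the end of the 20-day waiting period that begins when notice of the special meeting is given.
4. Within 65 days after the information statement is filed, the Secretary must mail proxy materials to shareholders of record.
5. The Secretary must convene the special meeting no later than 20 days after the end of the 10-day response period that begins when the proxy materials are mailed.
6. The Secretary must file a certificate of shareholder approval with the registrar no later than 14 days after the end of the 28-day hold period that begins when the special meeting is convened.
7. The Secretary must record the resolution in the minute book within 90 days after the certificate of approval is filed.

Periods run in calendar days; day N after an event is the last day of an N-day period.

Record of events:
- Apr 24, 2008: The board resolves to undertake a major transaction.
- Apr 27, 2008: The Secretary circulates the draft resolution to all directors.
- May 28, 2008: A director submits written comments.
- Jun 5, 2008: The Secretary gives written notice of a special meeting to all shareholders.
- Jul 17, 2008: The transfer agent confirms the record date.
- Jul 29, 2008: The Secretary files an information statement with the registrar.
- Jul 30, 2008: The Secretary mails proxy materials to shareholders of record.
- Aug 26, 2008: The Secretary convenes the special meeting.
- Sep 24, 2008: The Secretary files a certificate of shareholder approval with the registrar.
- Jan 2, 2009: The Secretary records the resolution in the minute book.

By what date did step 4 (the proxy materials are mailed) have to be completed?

Step 4 runs from Jul 29, 2008, when the information statement is filed. 65 days after Jul 29, 2008 is Oct 2, 2008.

Oct 2, 2008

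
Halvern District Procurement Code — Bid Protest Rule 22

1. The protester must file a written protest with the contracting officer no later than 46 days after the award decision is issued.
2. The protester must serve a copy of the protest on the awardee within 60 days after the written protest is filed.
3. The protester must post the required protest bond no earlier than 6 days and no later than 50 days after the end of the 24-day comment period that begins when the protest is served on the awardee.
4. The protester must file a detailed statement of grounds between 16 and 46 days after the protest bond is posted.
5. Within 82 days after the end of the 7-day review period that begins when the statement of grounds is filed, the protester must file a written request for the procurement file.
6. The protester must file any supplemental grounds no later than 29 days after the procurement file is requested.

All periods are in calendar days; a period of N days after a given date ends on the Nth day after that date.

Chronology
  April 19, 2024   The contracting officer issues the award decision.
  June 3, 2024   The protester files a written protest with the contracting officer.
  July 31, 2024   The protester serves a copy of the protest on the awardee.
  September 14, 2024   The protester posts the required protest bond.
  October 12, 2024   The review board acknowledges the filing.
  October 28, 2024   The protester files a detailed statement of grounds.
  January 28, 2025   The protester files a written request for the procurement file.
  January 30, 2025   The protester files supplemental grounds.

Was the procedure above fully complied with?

Step 1: 46 days after April 19, 2024 (when the award decision is issued) is June 4, 2024; done June 3, 2024 — timely.
Step 2: 60 days after June 3, 2024 (when the written protest is filed) is August 2, 2024; completed July 31, 2024, before the deadline.
Step 3: the window is 6–50 days after August 24, 2024 (end of the 24-day comment period, which began when the protest is served on the awardee on July 31, 2024), so August 30, 2024 through October 13, 2024; done September 14, 2024, which is between those dates.
Step 4: the window is 16–46 days after September 14, 2024 (when the protest bond is posted), so September 30, 2024 through October 30, 2024; done October 28, 2024, which is between those dates.
Step 5: 82 days after November 4, 2024 (end of the 7-day review period, which began when the statement of grounds is filed on October 28, 2024) is January 25, 2025; January 28, 2025 misses that deadline by 3 days.
That is the first point of non-compliance.

No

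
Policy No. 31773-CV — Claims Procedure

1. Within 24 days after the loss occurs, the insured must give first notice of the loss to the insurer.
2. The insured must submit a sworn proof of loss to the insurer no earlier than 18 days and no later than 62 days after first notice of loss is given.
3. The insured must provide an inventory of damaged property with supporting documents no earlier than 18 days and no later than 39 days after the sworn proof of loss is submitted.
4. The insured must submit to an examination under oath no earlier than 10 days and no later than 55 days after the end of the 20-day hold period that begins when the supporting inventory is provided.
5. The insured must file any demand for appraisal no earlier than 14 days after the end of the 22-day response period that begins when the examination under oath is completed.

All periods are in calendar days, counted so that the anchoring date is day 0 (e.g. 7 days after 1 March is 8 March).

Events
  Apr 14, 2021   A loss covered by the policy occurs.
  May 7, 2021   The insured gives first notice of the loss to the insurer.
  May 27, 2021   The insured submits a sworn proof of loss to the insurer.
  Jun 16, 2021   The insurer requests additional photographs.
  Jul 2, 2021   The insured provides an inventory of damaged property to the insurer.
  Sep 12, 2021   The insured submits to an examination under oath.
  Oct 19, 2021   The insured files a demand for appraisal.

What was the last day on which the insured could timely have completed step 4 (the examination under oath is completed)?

Sep 15, 2021

The supporting inventory is provided on Jul 2, 2021; the 20-day hold period therefore ends Jul 22, 2021, and step 4 runs from that date. The window is 10–55 days after Jul 22, 2021; it closes on Sep 15, 2021.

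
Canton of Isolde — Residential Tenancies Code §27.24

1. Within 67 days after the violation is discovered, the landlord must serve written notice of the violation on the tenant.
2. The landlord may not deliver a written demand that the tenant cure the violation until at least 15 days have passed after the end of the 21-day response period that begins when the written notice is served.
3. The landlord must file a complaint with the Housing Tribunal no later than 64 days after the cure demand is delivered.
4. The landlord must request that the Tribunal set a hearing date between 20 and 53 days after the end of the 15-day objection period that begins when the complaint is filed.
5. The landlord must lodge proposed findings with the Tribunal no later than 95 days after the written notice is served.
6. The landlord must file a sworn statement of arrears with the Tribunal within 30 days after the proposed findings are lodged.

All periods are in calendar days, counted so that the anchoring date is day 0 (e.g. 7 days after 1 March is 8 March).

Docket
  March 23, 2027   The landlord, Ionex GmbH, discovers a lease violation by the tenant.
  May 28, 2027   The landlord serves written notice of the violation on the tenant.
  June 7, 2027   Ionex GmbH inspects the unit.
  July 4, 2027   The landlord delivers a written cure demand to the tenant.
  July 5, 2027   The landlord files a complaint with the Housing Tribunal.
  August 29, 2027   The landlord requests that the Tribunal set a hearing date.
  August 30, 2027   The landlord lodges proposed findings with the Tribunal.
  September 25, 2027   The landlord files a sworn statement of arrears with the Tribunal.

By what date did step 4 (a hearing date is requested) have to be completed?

The complaint is filed on July 5, 2027; the 15-day objection period therefore ends July 20, 2027, and step 4 runs from that date. The window is 20–53 days after July 20, 2027; it closes on September 11, 2027.

September 11, 2027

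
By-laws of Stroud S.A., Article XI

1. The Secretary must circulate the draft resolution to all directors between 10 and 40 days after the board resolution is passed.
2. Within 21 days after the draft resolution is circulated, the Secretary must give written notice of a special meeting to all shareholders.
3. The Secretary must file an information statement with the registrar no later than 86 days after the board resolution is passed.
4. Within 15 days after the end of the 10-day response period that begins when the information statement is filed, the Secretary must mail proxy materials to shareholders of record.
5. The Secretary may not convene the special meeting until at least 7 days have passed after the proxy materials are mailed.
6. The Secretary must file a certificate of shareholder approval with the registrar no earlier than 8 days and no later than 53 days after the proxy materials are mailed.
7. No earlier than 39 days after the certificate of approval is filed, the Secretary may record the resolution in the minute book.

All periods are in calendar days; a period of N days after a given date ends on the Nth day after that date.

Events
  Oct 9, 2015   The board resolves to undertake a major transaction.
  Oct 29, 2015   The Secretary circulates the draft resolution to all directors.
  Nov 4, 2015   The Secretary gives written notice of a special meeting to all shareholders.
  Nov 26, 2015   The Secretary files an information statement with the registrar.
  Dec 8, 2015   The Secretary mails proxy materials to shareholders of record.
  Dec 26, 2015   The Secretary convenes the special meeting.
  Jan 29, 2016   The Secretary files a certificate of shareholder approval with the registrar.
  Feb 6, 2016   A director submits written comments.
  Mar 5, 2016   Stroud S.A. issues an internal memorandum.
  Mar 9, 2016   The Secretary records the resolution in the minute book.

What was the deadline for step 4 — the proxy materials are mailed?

The information statement is filed on Nov 26, 2015; the 10-day response period therefore ends Dec 6, 2015, and step 4 runs from that date. 15 days after Dec 6, 2015 is Dec 21, 2015.

Dec 21, 2015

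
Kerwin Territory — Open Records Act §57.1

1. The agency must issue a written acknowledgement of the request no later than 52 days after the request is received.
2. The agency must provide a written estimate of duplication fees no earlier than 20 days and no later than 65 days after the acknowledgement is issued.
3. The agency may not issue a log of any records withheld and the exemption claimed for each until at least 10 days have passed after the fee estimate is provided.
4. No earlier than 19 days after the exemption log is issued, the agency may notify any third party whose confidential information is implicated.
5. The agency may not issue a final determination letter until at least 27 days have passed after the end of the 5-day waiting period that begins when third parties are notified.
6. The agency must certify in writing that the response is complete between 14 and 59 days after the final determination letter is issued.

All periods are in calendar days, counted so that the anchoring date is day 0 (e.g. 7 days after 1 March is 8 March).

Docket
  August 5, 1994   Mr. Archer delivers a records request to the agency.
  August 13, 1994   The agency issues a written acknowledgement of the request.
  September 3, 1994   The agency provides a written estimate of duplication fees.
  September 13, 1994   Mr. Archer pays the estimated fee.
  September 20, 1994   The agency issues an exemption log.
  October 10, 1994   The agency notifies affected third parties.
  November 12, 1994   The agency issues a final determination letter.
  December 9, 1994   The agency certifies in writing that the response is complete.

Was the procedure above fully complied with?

Yes

(1) due by August 5, 1994 + 52 days = September 26, 1994; August 13, 1994 is within that limit.
(2) the permitted window runs from August 13, 1994 + 20 = September 2, 1994 to August 13, 1994 + 65 = October 17, 1994; September 3, 1994 falls inside that range.
(3) permitted from September 3, 1994 + 10 days = September 13, 1994 onward; done September 20, 1994, after the minimum wait.
(4) permitted from September 20, 1994 + 19 days = October 9, 1994 onward; October 10, 1994 is on or after that date.
(5) permitted from October 15, 1994 + 27 days = November 11, 1994 onward; done November 12, 1994, after the minimum wait.
(6) the permitted window runs from November 12, 1994 + 14 = November 26, 1994 to November 12, 1994 + 59 = January 10, 1995; December 9, 1994 falls inside that range.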